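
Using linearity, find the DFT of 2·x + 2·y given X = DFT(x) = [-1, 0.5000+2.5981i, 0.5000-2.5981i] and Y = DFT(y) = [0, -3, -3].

By linearity: DFT(2x + 2y) = 2·DFT(x) + 2·DFT(y)
= 2·[-1, 0.5000+2.5981i, 0.5000-2.5981i] + 2·[0, -3, -3]

Computing element-wise:
Z[0] = 2·(-1) + 2·(0) = -2
Z[1] = 2·(0.5000+2.5981i) + 2·(-3) = -5.0000+5.1962i
Z[2] = 2·(0.5000-2.5981i) + 2·(-3) = -5.0000-5.1962i

DFT(2x + 2y) = 2·X + 2·Y = [-2, -5.0000+5.1962i, -5.0000-5.1962i]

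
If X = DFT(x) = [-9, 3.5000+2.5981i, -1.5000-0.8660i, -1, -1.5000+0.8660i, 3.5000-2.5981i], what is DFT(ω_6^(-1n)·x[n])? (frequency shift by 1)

Modulation property: DFT(ω_6^(-1n)·x[n]) = X[(k-1) mod 6], so circularly shift X by 1 positions.

X[k-1] = [3.5000-2.5981i, -9, 3.5000+2.5981i, -1.5000-0.8660i, -1, -1.5000+0.8660i]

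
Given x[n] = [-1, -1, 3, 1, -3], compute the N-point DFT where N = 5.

X[k] = Σ(n=0 to 4) x[n] · ω_5^(nk)
where ω_5 = e^(-2πi/5)

Computing each X[k]:
X[0] = -1
X[1] = -5.4721-3.0777i
X[2] = 3.4721+0.7265i
X[3] = 3.4721-0.7265i
X[4] = -5.4721+3.0777i

X = [-1, -5.4721-3.0777i, 3.4721+0.7265i, 3.4721-0.7265i, -5.4721+3.0777i]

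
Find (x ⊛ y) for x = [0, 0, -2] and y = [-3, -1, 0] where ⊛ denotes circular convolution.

(x ⊛ y)[n] = Σ(m=0 to 2) x[m] · y[(n-m) mod 3]

Computing each output sample:
(x ⊛ y)[0] = 2
(x ⊛ y)[1] = 0
(x ⊛ y)[2] = 6

x ⊛ y = [2, 0, 6]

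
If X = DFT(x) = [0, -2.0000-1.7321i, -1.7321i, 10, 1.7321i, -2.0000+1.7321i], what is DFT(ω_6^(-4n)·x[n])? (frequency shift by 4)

Modulation property: DFT(ω_6^(-4n)·x[n]) = X[(k-4) mod 6], so circularly shift X by 4 positions.

X[k-4] = [-1.7321i, 10, 1.7321i, -2.0000+1.7321i, 0, -2.0000-1.7321i]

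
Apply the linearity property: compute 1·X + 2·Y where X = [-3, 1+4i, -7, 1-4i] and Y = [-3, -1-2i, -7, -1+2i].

By linearity: DFT(1x + 2y) = 1·DFT(x) + 2·DFT(y)
= 1·[-3, 1+4i, -7, 1-4i] + 2·[-3, -1-2i, -7, -1+2i]

Computing element-wise:
Z[0] = 1·(-3) + 2·(-3) = -9
Z[1] = 1·(1+4i) + 2·(-1-2i) = -1
Z[2] = 1·(-7) + 2·(-7) = -21
Z[3] = 1·(1-4i) + 2·(-1+2i) = -1

DFT(1x + 2y) = 1·X + 2·Y = [-9, -1, -21, -1]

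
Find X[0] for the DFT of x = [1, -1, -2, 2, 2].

X[0] = Σ(n=0 to 4) x[n] · ω_5^0 = Σ x[n]
= (1) + (-1) + (-2) + (2) + (2)

X[0] = 2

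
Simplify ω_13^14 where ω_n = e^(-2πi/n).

Since ω_13^13 = 1, powers reduce modulo 13.
14 mod 13 = 1
So ω_13^14 = ω_13^1 = e^(-2πi·1/13)

ω_13^14 = ω_13^1 = 0.8855-0.4647i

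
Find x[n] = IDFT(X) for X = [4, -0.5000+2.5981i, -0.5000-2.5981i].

x[n] = (1/3) Σ(k=0 to 2) X[k] · e^(2πikn/3)

Computing each x[n]:
x[0] = 1
x[1] = 0
x[2] = 3

x = [1, 0, 3]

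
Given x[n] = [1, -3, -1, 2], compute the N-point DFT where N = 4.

X[k] = Σ(n=0 to 3) x[n] · ω_4^(nk)
where ω_4 = e^(-2πi/4)

Computing each X[k]:
X[0] = -1
X[1] = 2+5i
X[2] = 1
X[3] = 2-5i

X = [-1, 2+5i, 1, 2-5i]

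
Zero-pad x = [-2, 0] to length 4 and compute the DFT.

Original 2-point DFT: [-2, -2]
Zero-padded 4-point DFT provides frequency interpolation.

DFT_4([x, 0, ...]) = [-2, -2, -2, -2]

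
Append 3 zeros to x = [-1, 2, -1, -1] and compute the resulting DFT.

Original 4-point DFT: [-1, -3i, -3, 3i]
Zero-padded 7-point DFT provides frequency interpolation.

DFT_7([x, 0, ...]) = [-1, 1.3705-0.1549i, -1.1676-3.1656i, -3.2029-0.6747i, -3.2029+0.6747i, -1.1676+3.1656i, 1.3705+0.1549i]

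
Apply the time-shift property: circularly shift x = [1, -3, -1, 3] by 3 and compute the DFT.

Time shift by 3: X_shifted[k] = ω_4^(3k) · X[k]
Shifted x = [-3, -1, 3, 1]

DFT(x[n-3]) = [0, -6+2i, 0, -6-2i]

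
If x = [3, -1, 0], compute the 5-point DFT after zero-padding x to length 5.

Original 3-point DFT: [2, 3.5000+0.8660i, 3.5000-0.8660i]
Zero-padded 5-point DFT provides frequency interpolation.

DFT_5([x, 0, ...]) = [2, 2.6910+0.9511i, 3.8090+0.5878i, 3.8090-0.5878i, 2.6910-0.9511i]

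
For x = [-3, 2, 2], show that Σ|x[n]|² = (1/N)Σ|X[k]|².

Time domain:
Σ|x[n]|² = |-3|² + |2|² + |2|² = 17.0000

Frequency domain:
(1/3)Σ|X[k]|² = (1/3)(|1|² + |-5|² + |-5|²) = (1/3)·51.0000 = 17.0000

Both sides agree, confirming Parseval's theorem.

Σ|x[n]|² = (1/N)Σ|X[k]|² = 17.0000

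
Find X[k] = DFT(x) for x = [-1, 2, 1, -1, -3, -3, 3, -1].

X[k] = Σ(n=0 to 7) x[n] · ω_8^(nk)
where ω_8 = e^(-2πi/8)

Computing each X[k]:
X[0] = -3
X[1] = 5.5355-1.5355i
X[2] = -8-1i
X[3] = -1.5355-5.5355i
X[4] = 3
X[5] = -1.5355+5.5355i
X[6] = -8+1i
X[7] = 5.5355+1.5355i

X = [-3, 5.5355-1.5355i, -8-1i, -1.5355-5.5355i, 3, -1.5355+5.5355i, -8+1i, 5.5355+1.5355i]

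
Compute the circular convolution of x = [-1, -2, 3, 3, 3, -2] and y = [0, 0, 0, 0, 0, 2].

(x ⊛ y)[n] = Σ(m=0 to 5) x[m] · y[(n-m) mod 6]

Computing each output sample:
(x ⊛ y)[0] = -4
(x ⊛ y)[1] = 6
(x ⊛ y)[2] = 6
(x ⊛ y)[3] = 6
(x ⊛ y)[4] = -4
(x ⊛ y)[5] = -2

x ⊛ y = [-4, 6, 6, 6, -4, -2]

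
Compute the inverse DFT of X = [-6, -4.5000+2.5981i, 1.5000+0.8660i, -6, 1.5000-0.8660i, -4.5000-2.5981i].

x[n] = (1/6) Σ(k=0 to 5) X[k] · e^(2πikn/6)

Computing each x[n]:
x[0] = -3
x[1] = -2
x[2] = -2
x[3] = 2
x[4] = -1
x[5] = 0

x = [-3, -2, -2, 2, -1, 0]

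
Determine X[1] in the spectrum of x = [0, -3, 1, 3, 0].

X[1] = Σ(n=0 to 4) x[n] · ω_5^(1n) where ω_5 = e^(-2πi/5)
= (0)·ω_5^0 + (-3)·ω_5^1 + (1)·ω_5^2 + (3)·ω_5^3 + (0)·ω_5^4

X[1] = -4.1631+4.0287i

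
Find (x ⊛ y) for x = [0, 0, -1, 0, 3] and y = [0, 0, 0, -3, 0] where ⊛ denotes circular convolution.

(x ⊛ y)[n] = Σ(m=0 to 4) x[m] · y[(n-m) mod 5]

Computing each output sample:
(x ⊛ y)[0] = 3
(x ⊛ y)[1] = 0
(x ⊛ y)[2] = -9
(x ⊛ y)[3] = 0
(x ⊛ y)[4] = 0

x ⊛ y = [3, 0, -9, 0, 0]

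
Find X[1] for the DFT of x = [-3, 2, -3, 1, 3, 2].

X[1] = Σ(n=0 to 5) x[n] · ω_6^(1n) where ω_6 = e^(-2πi/6)
= (-3)·ω_6^0 + (2)·ω_6^1 + (-3)·ω_6^2 + (1)·ω_6^3 + (3)·ω_6^4 + (2)·ω_6^5

X[1] = -2.0000+5.1962i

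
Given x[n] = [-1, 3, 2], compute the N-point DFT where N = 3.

X[k] = Σ(n=0 to 2) x[n] · ω_3^(nk)
where ω_3 = e^(-2πi/3)

Computing each X[k]:
X[0] = 4
X[1] = -3.5000-0.8660i
X[2] = -3.5000+0.8660i

X = [4, -3.5000-0.8660i, -3.5000+0.8660i]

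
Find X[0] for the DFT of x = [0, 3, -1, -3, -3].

X[0] = Σ(n=0 to 4) x[n] · ω_5^0 = Σ x[n]
= (0) + (3) + (-1) + (-3) + (-3)

X[0] = -4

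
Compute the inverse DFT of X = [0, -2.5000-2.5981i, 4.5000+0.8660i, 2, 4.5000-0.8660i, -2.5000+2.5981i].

x[n] = (1/6) Σ(k=0 to 5) X[k] · e^(2πikn/6)

Computing each x[n]:
x[0] = 1
x[1] = -1
x[2] = 1
x[3] = 2
x[4] = -1
x[5] = -2

x = [1, -1, 1, 2, -1, -2]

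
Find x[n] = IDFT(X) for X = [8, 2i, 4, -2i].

x[n] = (1/4) Σ(k=0 to 3) X[k] · e^(2πikn/4)

Computing each x[n]:
x[0] = 3
x[1] = 0
x[2] = 3
x[3] = 2

x = [3, 0, 3, 2]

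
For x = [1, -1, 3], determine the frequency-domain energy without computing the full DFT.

Parseval: Σ|x[n]|² = (1/N)Σ|X[k]|², so Σ|X[k]|² = N·Σ|x[n]|² = 3·11.0000

Σ|X[k]|² = N·Σ|x[n]|² = 3·11.0000 = 33.0000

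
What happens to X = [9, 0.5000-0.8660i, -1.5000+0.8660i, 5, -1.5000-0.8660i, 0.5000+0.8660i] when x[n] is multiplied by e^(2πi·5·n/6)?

Modulation property: DFT(ω_6^(-5n)·x[n]) = X[(k-5) mod 6], so circularly shift X by 5 positions.

X[k-5] = [0.5000-0.8660i, -1.5000+0.8660i, 5, -1.5000-0.8660i, 0.5000+0.8660i, 9]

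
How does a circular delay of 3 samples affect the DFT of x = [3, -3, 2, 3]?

Time shift by 3: X_shifted[k] = ω_4^(3k) · X[k]
Shifted x = [-3, 2, 3, 3]

DFT(x[n-3]) = [5, -6+1i, -5, -6-1i]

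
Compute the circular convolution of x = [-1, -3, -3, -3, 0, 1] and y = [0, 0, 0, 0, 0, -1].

(x ⊛ y)[n] = Σ(m=0 to 5) x[m] · y[(n-m) mod 6]

Computing each output sample:
(x ⊛ y)[0] = 3
(x ⊛ y)[1] = 3
(x ⊛ y)[2] = 3
(x ⊛ y)[3] = 0
(x ⊛ y)[4] = -1
(x ⊛ y)[5] = 1

x ⊛ y = [3, 3, 3, 0, -1, 1]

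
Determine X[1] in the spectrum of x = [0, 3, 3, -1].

X[1] = Σ(n=0 to 3) x[n] · ω_4^(1n) where ω_4 = e^(-2πi/4)
= (0)·ω_4^0 + (3)·ω_4^1 + (3)·ω_4^2 + (-1)·ω_4^3

X[1] = -3-4i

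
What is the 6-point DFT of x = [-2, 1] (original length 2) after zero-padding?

Original 2-point DFT: [-1, -3]
Zero-padded 6-point DFT provides frequency interpolation.

DFT_6([x, 0, ...]) = [-1, -1.5000-0.8660i, -2.5000-0.8660i, -3, -2.5000+0.8660i, -1.5000+0.8660i]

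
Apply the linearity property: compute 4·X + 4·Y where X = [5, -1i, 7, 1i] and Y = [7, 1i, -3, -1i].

By linearity: DFT(4x + 4y) = 4·DFT(x) + 4·DFT(y)
= 4·[5, -1i, 7, 1i] + 4·[7, 1i, -3, -1i]

Computing element-wise:
Z[0] = 4·(5) + 4·(7) = 48
Z[1] = 4·(-1i) + 4·(1i) = 0
Z[2] = 4·(7) + 4·(-3) = 16
Z[3] = 4·(1i) + 4·(-1i) = 0

DFT(4x + 4y) = 4·X + 4·Y = [48, 0, 16, 0]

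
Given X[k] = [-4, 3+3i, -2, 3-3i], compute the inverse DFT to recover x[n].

x[n] = (1/4) Σ(k=0 to 3) X[k] · e^(2πikn/4)

Computing each x[n]:
x[0] = 0
x[1] = -2
x[2] = -3
x[3] = 1

x = [0, -2, -3, 1]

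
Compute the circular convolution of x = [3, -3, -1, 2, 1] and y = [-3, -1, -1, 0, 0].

(x ⊛ y)[n] = Σ(m=0 to 4) x[m] · y[(n-m) mod 5]

Computing each output sample:
(x ⊛ y)[0] = -12
(x ⊛ y)[1] = 5
(x ⊛ y)[2] = 3
(x ⊛ y)[3] = -2
(x ⊛ y)[4] = -4

x ⊛ y = [-12, 5, 3, -2, -4]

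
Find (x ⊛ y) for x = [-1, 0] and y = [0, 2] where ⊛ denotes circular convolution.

(x ⊛ y)[n] = Σ(m=0 to 1) x[m] · y[(n-m) mod 2]

Computing each output sample:
(x ⊛ y)[0] = 0
(x ⊛ y)[1] = -2

x ⊛ y = [0, -2]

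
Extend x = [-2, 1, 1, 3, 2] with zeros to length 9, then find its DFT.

Original 5-point DFT: [5, -4.3090+2.1266i, -3.1910-1.3143i, -3.1910+1.3143i, -4.3090-2.1266i]
Zero-padded 9-point DFT provides frequency interpolation.

DFT_9([x, 0, ...]) = [5, -4.4397-4.9097i, -2.7340+2.5568i, -1.0000-1.7321i, -3.3264-0.3277i, -3.3264+0.3277i, -1.0000+1.7321i, -2.7340-2.5568i, -4.4397+4.9097i]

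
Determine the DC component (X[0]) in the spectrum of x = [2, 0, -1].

X[0] = Σ(n=0 to 2) x[n] · ω_3^0 = Σ x[n]
= (2) + (0) + (-1)

X[0] = 1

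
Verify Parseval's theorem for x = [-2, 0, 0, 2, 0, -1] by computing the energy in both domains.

Time domain:
Σ|x[n]|² = |-2|² + |0|² + |0|² + |2|² + |0|² + |-1|² = 9.0000

Frequency domain:
(1/6)Σ|X[k]|² = (1/6)(|-1|² + |-4.5000-0.8660i|² + |0.5000-0.8660i|² + |-3|² + |0.5000+0.8660i|² + |-4.5000+0.8660i|²) = (1/6)·54.0000 = 9.0000

Both sides agree, confirming Parseval's theorem.

Σ|x[n]|² = (1/N)Σ|X[k]|² = 9.0000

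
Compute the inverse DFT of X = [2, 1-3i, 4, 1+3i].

x[n] = (1/4) Σ(k=0 to 3) X[k] · e^(2πikn/4)

Computing each x[n]:
x[0] = 2
x[1] = 1
x[2] = 1
x[3] = -2

x = [2, 1, 1, -2]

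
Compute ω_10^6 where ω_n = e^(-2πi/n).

ω_10^6 = e^(-2πi·6/10)
= cos(-2π·6/10) + i·sin(-2π·6/10)
= cos(-12π/10) + i·sin(-12π/10)

ω_10^6 = cos(-12π/10) + i·sin(-12π/10) = -0.8090+0.5878i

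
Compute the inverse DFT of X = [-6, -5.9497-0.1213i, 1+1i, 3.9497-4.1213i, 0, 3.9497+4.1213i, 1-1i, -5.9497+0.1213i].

x[n] = (1/8) Σ(k=0 to 7) X[k] · e^(2πikn/8)

Computing each x[n]:
x[0] = -1
x[1] = -2
x[2] = -2
x[3] = 2
x[4] = 0
x[5] = 0
x[6] = 0
x[7] = -3

x = [-1, -2, -2, 2, 0, 0, 0, -3]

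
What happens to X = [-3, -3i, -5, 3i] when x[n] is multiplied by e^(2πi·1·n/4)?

Modulation property: DFT(ω_4^(-1n)·x[n]) = X[(k-1) mod 4], so circularly shift X by 1 positions.

X[k-1] = [3i, -3, -3i, -5]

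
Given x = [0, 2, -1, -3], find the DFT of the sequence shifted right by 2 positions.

Time shift by 2: X_shifted[k] = ω_4^(2k) · X[k]
Shifted x = [-1, -3, 0, 2]

DFT(x[n-2]) = [-2, -1+5i, 0, -1-5i]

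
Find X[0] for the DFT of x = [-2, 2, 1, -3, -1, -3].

X[0] = Σ(n=0 to 5) x[n] · ω_6^0 = Σ x[n]
= (-2) + (2) + (1) + (-3) + (-1) + (-3)

X[0] = -6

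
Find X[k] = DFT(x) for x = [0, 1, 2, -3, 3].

X[k] = Σ(n=0 to 4) x[n] · ω_5^(nk)
where ω_5 = e^(-2πi/5)

Computing each X[k]:
X[0] = 3
X[1] = 2.0451-1.0368i
X[2] = -3.5451+5.9309i
X[3] = -3.5451-5.9309i
X[4] = 2.0451+1.0368i

X = [3, 2.0451-1.0368i, -3.5451+5.9309i, -3.5451-5.9309i, 2.0451+1.0368i]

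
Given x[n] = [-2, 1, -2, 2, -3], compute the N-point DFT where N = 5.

X[k] = Σ(n=0 to 4) x[n] · ω_5^(nk)
where ω_5 = e^(-2πi/5)

Computing each X[k]:
X[0] = -4
X[1] = -2.6180-1.4531i
X[2] = -0.3820-6.1554i
X[3] = -0.3820+6.1554i
X[4] = -2.6180+1.4531i

X = [-4, -2.6180-1.4531i, -0.3820-6.1554i, -0.3820+6.1554i, -2.6180+1.4531i]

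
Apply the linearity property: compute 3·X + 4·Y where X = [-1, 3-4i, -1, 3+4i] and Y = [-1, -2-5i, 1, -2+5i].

By linearity: DFT(3x + 4y) = 3·DFT(x) + 4·DFT(y)
= 3·[-1, 3-4i, -1, 3+4i] + 4·[-1, -2-5i, 1, -2+5i]

Computing element-wise:
Z[0] = 3·(-1) + 4·(-1) = -7
Z[1] = 3·(3-4i) + 4·(-2-5i) = 1-32i
Z[2] = 3·(-1) + 4·(1) = 1
Z[3] = 3·(3+4i) + 4·(-2+5i) = 1+32i

DFT(3x + 4y) = 3·X + 4·Y = [-7, 1-32i, 1, 1+32i]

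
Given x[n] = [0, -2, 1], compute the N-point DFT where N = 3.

X[k] = Σ(n=0 to 2) x[n] · ω_3^(nk)
where ω_3 = e^(-2πi/3)

Computing each X[k]:
X[0] = -1
X[1] = 0.5000+2.5981i
X[2] = 0.5000-2.5981i

X = [-1, 0.5000+2.5981i, 0.5000-2.5981i]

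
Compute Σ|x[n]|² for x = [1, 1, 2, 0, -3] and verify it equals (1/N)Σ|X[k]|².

Time domain:
Σ|x[n]|² = |1|² + |1|² + |2|² + |0|² + |-3|² = 15.0000

Frequency domain:
(1/5)Σ|X[k]|² = (1/5)(|1|² + |-1.2361-4.9798i|² + |3.2361-0.4490i|² + |3.2361+0.4490i|² + |-1.2361+4.9798i|²) = (1/5)·75.0000 = 15.0000

Both sides agree, confirming Parseval's theorem.

Σ|x[n]|² = (1/N)Σ|X[k]|² = 15.0000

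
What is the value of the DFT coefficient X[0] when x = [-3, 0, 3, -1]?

X[0] = Σ(n=0 to 3) x[n] · ω_4^0 = Σ x[n]
= (-3) + (0) + (3) + (-1)

X[0] = -1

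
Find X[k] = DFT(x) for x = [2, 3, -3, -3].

X[k] = Σ(n=0 to 3) x[n] · ω_4^(nk)
where ω_4 = e^(-2πi/4)

Computing each X[k]:
X[0] = -1
X[1] = 5-6i
X[2] = -1
X[3] = 5+6i

X = [-1, 5-6i, -1, 5+6i]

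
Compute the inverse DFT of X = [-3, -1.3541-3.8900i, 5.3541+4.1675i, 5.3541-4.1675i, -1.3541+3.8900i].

x[n] = (1/5) Σ(k=0 to 4) X[k] · e^(2πikn/5)

Computing each x[n]:
x[0] = 1
x[1] = -2
x[2] = 3
x[3] = -2
x[4] = -3

x = [1, -2, 3, -2, -3]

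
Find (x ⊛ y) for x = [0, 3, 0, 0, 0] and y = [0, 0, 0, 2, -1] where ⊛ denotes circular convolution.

(x ⊛ y)[n] = Σ(m=0 to 4) x[m] · y[(n-m) mod 5]

Computing each output sample:
(x ⊛ y)[0] = -3
(x ⊛ y)[1] = 0
(x ⊛ y)[2] = 0
(x ⊛ y)[3] = 0
(x ⊛ y)[4] = 6

x ⊛ y = [-3, 0, 0, 0, 6]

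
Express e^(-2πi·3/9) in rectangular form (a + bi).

ω_9^3 = e^(-2πi·3/9)
= cos(-2π·3/9) + i·sin(-2π·3/9)
= cos(-6π/9) + i·sin(-6π/9)

ω_9^3 = cos(-6π/9) + i·sin(-6π/9) = -0.5000-0.8660i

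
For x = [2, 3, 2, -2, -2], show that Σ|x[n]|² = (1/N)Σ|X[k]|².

Time domain:
Σ|x[n]|² = |2|² + |3|² + |2|² + |-2|² + |-2|² = 25.0000

Frequency domain:
(1/5)Σ|X[k]|² = (1/5)(|3|² + |2.3090-7.1064i|² + |1.1910+0.8653i|² + |1.1910-0.8653i|² + |2.3090+7.1064i|²) = (1/5)·125.0000 = 25.0000

Both sides agree, confirming Parseval's theorem.

Σ|x[n]|² = (1/N)Σ|X[k]|² = 25.0000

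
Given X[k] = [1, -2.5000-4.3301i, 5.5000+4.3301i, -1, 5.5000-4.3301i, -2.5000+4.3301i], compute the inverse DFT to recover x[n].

x[n] = (1/6) Σ(k=0 to 5) X[k] · e^(2πikn/6)

Computing each x[n]:
x[0] = 1
x[1] = -1
x[2] = 2
x[3] = 3
x[4] = -3
x[5] = -1

x = [1, -1, 2, 3, -3, -1]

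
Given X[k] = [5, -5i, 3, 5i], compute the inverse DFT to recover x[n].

x[n] = (1/4) Σ(k=0 to 3) X[k] · e^(2πikn/4)

Computing each x[n]:
x[0] = 2
x[1] = 3
x[2] = 2
x[3] = -2

x = [2, 3, 2, -2]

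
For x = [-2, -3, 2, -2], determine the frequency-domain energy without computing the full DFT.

Parseval: Σ|x[n]|² = (1/N)Σ|X[k]|², so Σ|X[k]|² = N·Σ|x[n]|² = 4·21.0000

Σ|X[k]|² = N·Σ|x[n]|² = 4·21.0000 = 84.0000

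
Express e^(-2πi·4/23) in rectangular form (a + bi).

ω_23^4 = e^(-2πi·4/23)
= cos(-2π·4/23) + i·sin(-2π·4/23)
= cos(-8π/23) + i·sin(-8π/23)

ω_23^4 = cos(-8π/23) + i·sin(-8π/23) = 0.4601-0.8879i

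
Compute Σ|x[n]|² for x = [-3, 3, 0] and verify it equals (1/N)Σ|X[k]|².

Time domain:
Σ|x[n]|² = |-3|² + |3|² + |0|² = 18.0000

Frequency domain:
(1/3)Σ|X[k]|² = (1/3)(|0|² + |-4.5000-2.5981i|² + |-4.5000+2.5981i|²) = (1/3)·54.0000 = 18.0000

Both sides agree, confirming Parseval's theorem.

Σ|x[n]|² = (1/N)Σ|X[k]|² = 18.0000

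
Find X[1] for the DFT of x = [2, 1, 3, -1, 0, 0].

X[1] = Σ(n=0 to 5) x[n] · ω_6^(1n) where ω_6 = e^(-2πi/6)
= (2)·ω_6^0 + (1)·ω_6^1 + (3)·ω_6^2 + (-1)·ω_6^3 + (0)·ω_6^4 + (0)·ω_6^5

X[1] = 2.0000-3.4641i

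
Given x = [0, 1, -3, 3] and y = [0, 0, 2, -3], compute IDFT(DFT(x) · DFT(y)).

(x ⊛ y)[n] = Σ(m=0 to 3) x[m] · y[(n-m) mod 4]

Computing each output sample:
(x ⊛ y)[0] = -9
(x ⊛ y)[1] = 15
(x ⊛ y)[2] = -9
(x ⊛ y)[3] = 2

x ⊛ y = [-9, 15, -9, 2]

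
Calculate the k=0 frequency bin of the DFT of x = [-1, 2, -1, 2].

X[0] = Σ(n=0 to 3) x[n] · ω_4^0 = Σ x[n]
= (-1) + (2) + (-1) + (2)

X[0] = 2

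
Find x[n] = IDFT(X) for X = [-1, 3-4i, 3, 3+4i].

x[n] = (1/4) Σ(k=0 to 3) X[k] · e^(2πikn/4)

Computing each x[n]:
x[0] = 2
x[1] = 1
x[2] = -1
x[3] = -3

x = [2, 1, -1, -3]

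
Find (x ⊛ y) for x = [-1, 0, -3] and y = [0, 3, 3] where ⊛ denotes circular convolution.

(x ⊛ y)[n] = Σ(m=0 to 2) x[m] · y[(n-m) mod 3]

Computing each output sample:
(x ⊛ y)[0] = -9
(x ⊛ y)[1] = -12
(x ⊛ y)[2] = -3

x ⊛ y = [-9, -12, -3]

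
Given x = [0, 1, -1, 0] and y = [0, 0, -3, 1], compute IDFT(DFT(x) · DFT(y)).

(x ⊛ y)[n] = Σ(m=0 to 3) x[m] · y[(n-m) mod 4]

Computing each output sample:
(x ⊛ y)[0] = 4
(x ⊛ y)[1] = -1
(x ⊛ y)[2] = 0
(x ⊛ y)[3] = -3

x ⊛ y = [4, -1, 0, -3]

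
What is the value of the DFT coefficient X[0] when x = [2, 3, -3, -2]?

X[0] = Σ(n=0 to 3) x[n] · ω_4^0 = Σ x[n]
= (2) + (3) + (-3) + (-2)

X[0] = 0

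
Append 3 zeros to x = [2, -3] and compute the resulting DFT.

Original 2-point DFT: [-1, 5]
Zero-padded 5-point DFT provides frequency interpolation.

DFT_5([x, 0, ...]) = [-1, 1.0729+2.8532i, 4.4271+1.7634i, 4.4271-1.7634i, 1.0729-2.8532i]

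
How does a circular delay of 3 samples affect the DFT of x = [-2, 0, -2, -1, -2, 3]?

Time shift by 3: X_shifted[k] = ω_6^(3k) · X[k]
Shifted x = [-1, -2, 3, -2, 0, -2]

DFT(x[n-3]) = [-4, -2.5000-2.5981i, -2.5000+2.5981i, 8, -2.5000-2.5981i, -2.5000+2.5981i]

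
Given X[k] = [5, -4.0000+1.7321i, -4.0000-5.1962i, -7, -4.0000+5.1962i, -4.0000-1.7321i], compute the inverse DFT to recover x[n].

x[n] = (1/6) Σ(k=0 to 5) X[k] · e^(2πikn/6)

Computing each x[n]:
x[0] = -3
x[1] = 3
x[2] = -1
x[3] = 2
x[4] = 3
x[5] = 1

x = [-3, 3, -1, 2, 3, 1]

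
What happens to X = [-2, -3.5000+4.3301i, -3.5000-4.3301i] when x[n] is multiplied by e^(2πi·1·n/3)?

Modulation property: DFT(ω_3^(-1n)·x[n]) = X[(k-1) mod 3], so circularly shift X by 1 positions.

X[k-1] = [-3.5000-4.3301i, -2, -3.5000+4.3301i]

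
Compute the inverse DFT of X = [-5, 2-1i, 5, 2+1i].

x[n] = (1/4) Σ(k=0 to 3) X[k] · e^(2πikn/4)

Computing each x[n]:
x[0] = 1
x[1] = -2
x[2] = -1
x[3] = -3

x = [1, -2, -1, -3]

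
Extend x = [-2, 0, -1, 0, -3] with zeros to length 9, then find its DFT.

Original 5-point DFT: [-6, -2.1180-2.2654i, 0.1180-2.7144i, 0.1180+2.7144i, -2.1180+2.2654i]
Zero-padded 9-point DFT provides frequency interpolation.

DFT_9([x, 0, ...]) = [-6, 0.6454+2.0109i, -3.3584-1.5863i, 1.7321i, -3.2870-3.5972i, -3.2870+3.5972i, -1.7321i, -3.3584+1.5863i, 0.6454-2.0109i]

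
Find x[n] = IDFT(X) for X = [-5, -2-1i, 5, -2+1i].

x[n] = (1/4) Σ(k=0 to 3) X[k] · e^(2πikn/4)

Computing each x[n]:
x[0] = -1
x[1] = -2
x[2] = 1
x[3] = -3

x = [-1, -2, 1, -3]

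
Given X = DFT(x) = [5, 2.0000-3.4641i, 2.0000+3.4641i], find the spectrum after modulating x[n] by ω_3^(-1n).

Modulation property: DFT(ω_3^(-1n)·x[n]) = X[(k-1) mod 3], so circularly shift X by 1 positions.

X[k-1] = [2.0000+3.4641i, 5, 2.0000-3.4641i]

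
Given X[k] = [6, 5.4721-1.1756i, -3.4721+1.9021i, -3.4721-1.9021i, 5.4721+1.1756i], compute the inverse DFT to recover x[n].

x[n] = (1/5) Σ(k=0 to 4) X[k] · e^(2πikn/5)

Computing each x[n]:
x[0] = 2
x[1] = 3
x[2] = 0
x[3] = -2
x[4] = 3

x = [2, 3, 0, -2, 3]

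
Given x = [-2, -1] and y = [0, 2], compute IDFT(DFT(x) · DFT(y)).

(x ⊛ y)[n] = Σ(m=0 to 1) x[m] · y[(n-m) mod 2]

Computing each output sample:
(x ⊛ y)[0] = -2
(x ⊛ y)[1] = -4

x ⊛ y = [-2, -4]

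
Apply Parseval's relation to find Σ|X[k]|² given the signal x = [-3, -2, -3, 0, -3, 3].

Parseval: Σ|x[n]|² = (1/N)Σ|X[k]|², so Σ|X[k]|² = N·Σ|x[n]|² = 6·40.0000

Σ|X[k]|² = N·Σ|x[n]|² = 6·40.0000 = 240.0000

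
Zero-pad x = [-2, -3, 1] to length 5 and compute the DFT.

Original 3-point DFT: [-4, -1.0000+3.4641i, -1.0000-3.4641i]
Zero-padded 5-point DFT provides frequency interpolation.

DFT_5([x, 0, ...]) = [-4, -3.7361+2.2654i, 0.7361+2.7144i, 0.7361-2.7144i, -3.7361-2.2654i]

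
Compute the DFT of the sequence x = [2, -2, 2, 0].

X[k] = Σ(n=0 to 3) x[n] · ω_4^(nk)
where ω_4 = e^(-2πi/4)

Computing each X[k]:
X[0] = 2
X[1] = 2i
X[2] = 6
X[3] = -2i

X = [2, 2i, 6, -2i]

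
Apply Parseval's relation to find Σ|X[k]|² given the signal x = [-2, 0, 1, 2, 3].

Parseval: Σ|x[n]|² = (1/N)Σ|X[k]|², so Σ|X[k]|² = N·Σ|x[n]|² = 5·18.0000

Σ|X[k]|² = N·Σ|x[n]|² = 5·18.0000 = 90.0000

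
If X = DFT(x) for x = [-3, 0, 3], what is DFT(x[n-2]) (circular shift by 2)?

Time shift by 2: X_shifted[k] = ω_3^(2k) · X[k]
Shifted x = [0, 3, -3]

DFT(x[n-2]) = [0, -5.1962i, 5.1962i]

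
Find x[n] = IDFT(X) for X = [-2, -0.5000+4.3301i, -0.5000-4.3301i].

x[n] = (1/3) Σ(k=0 to 2) X[k] · e^(2πikn/3)

Computing each x[n]:
x[0] = -1
x[1] = -3
x[2] = 2

x = [-1, -3, 2]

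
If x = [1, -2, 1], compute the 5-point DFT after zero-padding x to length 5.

Original 3-point DFT: [0, 1.5000+2.5981i, 1.5000-2.5981i]
Zero-padded 5-point DFT provides frequency interpolation.

DFT_5([x, 0, ...]) = [0, -0.4271+1.3143i, 2.9271+2.1266i, 2.9271-2.1266i, -0.4271-1.3143i]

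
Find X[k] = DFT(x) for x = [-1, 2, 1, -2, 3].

X[k] = Σ(n=0 to 4) x[n] · ω_5^(nk)
where ω_5 = e^(-2πi/5)

Computing each X[k]:
X[0] = 3
X[1] = 1.3541-0.8123i
X[2] = -5.3541+3.4410i
X[3] = -5.3541-3.4410i
X[4] = 1.3541+0.8123i

X = [3, 1.3541-0.8123i, -5.3541+3.4410i, -5.3541-3.4410i, 1.3541+0.8123i]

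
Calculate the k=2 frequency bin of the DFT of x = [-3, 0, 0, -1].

X[2] = Σ(n=0 to 3) x[n] · ω_4^(2n) where ω_4 = e^(-2πi/4)
= (-3)·ω_4^0 + (0)·ω_4^2 + (0)·ω_4^4 + (-1)·ω_4^6

X[2] = -2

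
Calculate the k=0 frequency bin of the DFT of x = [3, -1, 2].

X[0] = Σ(n=0 to 2) x[n] · ω_3^0 = Σ x[n]
= (3) + (-1) + (2)

X[0] = 4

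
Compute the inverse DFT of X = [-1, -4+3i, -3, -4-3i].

x[n] = (1/4) Σ(k=0 to 3) X[k] · e^(2πikn/4)

Computing each x[n]:
x[0] = -3
x[1] = -1
x[2] = 1
x[3] = 2

x = [-3, -1, 1, 2]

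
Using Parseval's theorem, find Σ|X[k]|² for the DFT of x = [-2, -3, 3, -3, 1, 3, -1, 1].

Parseval: Σ|x[n]|² = (1/N)Σ|X[k]|², so Σ|X[k]|² = N·Σ|x[n]|² = 8·43.0000

Σ|X[k]|² = N·Σ|x[n]|² = 8·43.0000 = 344.0000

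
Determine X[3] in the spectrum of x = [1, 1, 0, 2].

X[3] = Σ(n=0 to 3) x[n] · ω_4^(3n) where ω_4 = e^(-2πi/4)
= (1)·ω_4^0 + (1)·ω_4^3 + (0)·ω_4^6 + (2)·ω_4^9

X[3] = 1-1i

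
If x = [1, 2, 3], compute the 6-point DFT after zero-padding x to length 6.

Original 3-point DFT: [6, -1.5000+0.8660i, -1.5000-0.8660i]
Zero-padded 6-point DFT provides frequency interpolation.

DFT_6([x, 0, ...]) = [6, 0.5000-4.3301i, -1.5000+0.8660i, 2, -1.5000-0.8660i, 0.5000+4.3301i]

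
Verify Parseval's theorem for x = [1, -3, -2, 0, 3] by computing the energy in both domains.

Time domain:
Σ|x[n]|² = |1|² + |-3|² + |-2|² + |0|² + |3|² = 23.0000

Frequency domain:
(1/5)Σ|X[k]|² = (1/5)(|-1|² + |2.6180+6.8819i|² + |0.3820+1.6246i|² + |0.3820-1.6246i|² + |2.6180-6.8819i|²) = (1/5)·115.0000 = 23.0000

Both sides agree, confirming Parseval's theorem.

Σ|x[n]|² = (1/N)Σ|X[k]|² = 23.0000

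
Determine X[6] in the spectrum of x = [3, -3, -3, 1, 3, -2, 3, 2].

X[6] = Σ(n=0 to 7) x[n] · ω_8^(6n) where ω_8 = e^(-2πi/8)
= (3)·ω_8^0 + (-3)·ω_8^6 + (-3)·ω_8^12 + (1)·ω_8^18 + (3)·ω_8^24 + (-2)·ω_8^30 + (3)·ω_8^36 + (2)·ω_8^42

X[6] = 6-8i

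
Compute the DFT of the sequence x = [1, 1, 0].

X[k] = Σ(n=0 to 2) x[n] · ω_3^(nk)
where ω_3 = e^(-2πi/3)

Computing each X[k]:
X[0] = 2
X[1] = 0.5000-0.8660i
X[2] = 0.5000+0.8660i

X = [2, 0.5000-0.8660i, 0.5000+0.8660i]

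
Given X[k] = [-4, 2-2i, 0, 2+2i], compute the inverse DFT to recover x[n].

x[n] = (1/4) Σ(k=0 to 3) X[k] · e^(2πikn/4)

Computing each x[n]:
x[0] = 0
x[1] = 0
x[2] = -2
x[3] = -2

x = [0, 0, -2, -2]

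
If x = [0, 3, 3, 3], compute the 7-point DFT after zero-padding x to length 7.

Original 4-point DFT: [9, -3, -3, -3]
Zero-padded 7-point DFT provides frequency interpolation.

DFT_7([x, 0, ...]) = [9, -1.5000-6.5719i, -1.5000+0.7224i, -1.5000-1.8809i, -1.5000+1.8809i, -1.5000-0.7224i, -1.5000+6.5719i]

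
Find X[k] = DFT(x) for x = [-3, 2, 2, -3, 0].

X[k] = Σ(n=0 to 4) x[n] · ω_5^(nk)
where ω_5 = e^(-2πi/5)

Computing each X[k]:
X[0] = -2
X[1] = -1.5729-4.8410i
X[2] = -4.9271+3.5797i
X[3] = -4.9271-3.5797i
X[4] = -1.5729+4.8410i

X = [-2, -1.5729-4.8410i, -4.9271+3.5797i, -4.9271-3.5797i, -1.5729+4.8410i]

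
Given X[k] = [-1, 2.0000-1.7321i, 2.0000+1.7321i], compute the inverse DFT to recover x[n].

x[n] = (1/3) Σ(k=0 to 2) X[k] · e^(2πikn/3)

Computing each x[n]:
x[0] = 1
x[1] = 0
x[2] = -2

x = [1, 0, -2]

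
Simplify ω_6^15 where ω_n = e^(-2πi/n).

Since ω_6^6 = 1, powers reduce modulo 6.
15 mod 6 = 3
So ω_6^15 = ω_6^3 = e^(-2πi·3/6)

ω_6^15 = ω_6^3 = -1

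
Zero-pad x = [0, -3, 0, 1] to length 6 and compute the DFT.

Original 4-point DFT: [-2, 4i, 2, -4i]
Zero-padded 6-point DFT provides frequency interpolation.

DFT_6([x, 0, ...]) = [-2, -2.5000+2.5981i, 2.5000+2.5981i, 2, 2.5000-2.5981i, -2.5000-2.5981i]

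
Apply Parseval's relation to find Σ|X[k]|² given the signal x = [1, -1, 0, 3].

Parseval: Σ|x[n]|² = (1/N)Σ|X[k]|², so Σ|X[k]|² = N·Σ|x[n]|² = 4·11.0000

Σ|X[k]|² = N·Σ|x[n]|² = 4·11.0000 = 44.0000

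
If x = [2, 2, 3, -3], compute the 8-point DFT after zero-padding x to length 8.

Original 4-point DFT: [4, -1-5i, 6, -1+5i]
Zero-padded 8-point DFT provides frequency interpolation.

DFT_8([x, 0, ...]) = [4, 5.5355-2.2929i, -1-5i, -1.5355+3.7071i, 6, -1.5355-3.7071i, -1+5i, 5.5355+2.2929i]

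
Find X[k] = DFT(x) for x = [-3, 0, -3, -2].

X[k] = Σ(n=0 to 3) x[n] · ω_4^(nk)
where ω_4 = e^(-2πi/4)

Computing each X[k]:
X[0] = -8
X[1] = -2i
X[2] = -4
X[3] = 2i

X = [-8, -2i, -4, 2i]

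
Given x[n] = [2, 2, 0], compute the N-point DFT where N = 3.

X[k] = Σ(n=0 to 2) x[n] · ω_3^(nk)
where ω_3 = e^(-2πi/3)

Computing each X[k]:
X[0] = 4
X[1] = 1.0000-1.7321i
X[2] = 1.0000+1.7321i

X = [4, 1.0000-1.7321i, 1.0000+1.7321i]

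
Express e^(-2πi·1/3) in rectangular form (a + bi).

ω_3^1 = e^(-2πi·1/3)
= cos(-2π·1/3) + i·sin(-2π·1/3)
= cos(-2π/3) + i·sin(-2π/3)

ω_3^1 = cos(-2π/3) + i·sin(-2π/3) = -0.5000-0.8660i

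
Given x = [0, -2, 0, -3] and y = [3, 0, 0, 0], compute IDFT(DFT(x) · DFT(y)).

(x ⊛ y)[n] = Σ(m=0 to 3) x[m] · y[(n-m) mod 4]

Computing each output sample:
(x ⊛ y)[0] = 0
(x ⊛ y)[1] = -6
(x ⊛ y)[2] = 0
(x ⊛ y)[3] = -9

x ⊛ y = [0, -6, 0, -9]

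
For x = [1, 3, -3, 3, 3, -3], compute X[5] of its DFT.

X[5] = Σ(n=0 to 5) x[n] · ω_6^(5n) where ω_6 = e^(-2πi/6)
= (1)·ω_6^0 + (3)·ω_6^5 + (-3)·ω_6^10 + (3)·ω_6^15 + (3)·ω_6^20 + (-3)·ω_6^25

X[5] = -2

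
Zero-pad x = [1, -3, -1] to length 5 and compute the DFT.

Original 3-point DFT: [-3, 3.0000+1.7321i, 3.0000-1.7321i]
Zero-padded 5-point DFT provides frequency interpolation.

DFT_5([x, 0, ...]) = [-3, 0.8820+3.4410i, 3.1180+0.8123i, 3.1180-0.8123i, 0.8820-3.4410i]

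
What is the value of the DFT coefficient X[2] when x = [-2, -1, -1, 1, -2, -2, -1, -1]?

X[2] = Σ(n=0 to 7) x[n] · ω_8^(2n) where ω_8 = e^(-2πi/8)
= (-2)·ω_8^0 + (-1)·ω_8^2 + (-1)·ω_8^4 + (1)·ω_8^6 + (-2)·ω_8^8 + (-2)·ω_8^10 + (-1)·ω_8^12 + (-1)·ω_8^14

X[2] = -2+3i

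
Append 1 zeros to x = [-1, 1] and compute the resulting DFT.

Original 2-point DFT: [0, -2]
Zero-padded 3-point DFT provides frequency interpolation.

DFT_3([x, 0, ...]) = [0, -1.5000-0.8660i, -1.5000+0.8660i]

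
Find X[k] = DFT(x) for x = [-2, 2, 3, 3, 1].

X[k] = Σ(n=0 to 4) x[n] · ω_5^(nk)
where ω_5 = e^(-2πi/5)

Computing each X[k]:
X[0] = 7
X[1] = -5.9271-0.9511i
X[2] = -2.5729-0.5878i
X[3] = -2.5729+0.5878i
X[4] = -5.9271+0.9511i

X = [7, -5.9271-0.9511i, -2.5729-0.5878i, -2.5729+0.5878i, -5.9271+0.9511i]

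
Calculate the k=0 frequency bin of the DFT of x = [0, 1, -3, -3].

X[0] = Σ(n=0 to 3) x[n] · ω_4^0 = Σ x[n]
= (0) + (1) + (-3) + (-3)

X[0] = -5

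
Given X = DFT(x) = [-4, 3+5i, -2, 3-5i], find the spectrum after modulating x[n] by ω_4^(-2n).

Modulation property: DFT(ω_4^(-2n)·x[n]) = X[(k-2) mod 4], so circularly shift X by 2 positions.

X[k-2] = [-2, 3-5i, -4, 3+5i]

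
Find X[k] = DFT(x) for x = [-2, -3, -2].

X[k] = Σ(n=0 to 2) x[n] · ω_3^(nk)
where ω_3 = e^(-2πi/3)

Computing each X[k]:
X[0] = -7
X[1] = 0.5000+0.8660i
X[2] = 0.5000-0.8660i

X = [-7, 0.5000+0.8660i, 0.5000-0.8660i]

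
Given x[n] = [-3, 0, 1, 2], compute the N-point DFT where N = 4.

X[k] = Σ(n=0 to 3) x[n] · ω_4^(nk)
where ω_4 = e^(-2πi/4)

Computing each X[k]:
X[0] = 0
X[1] = -4+2i
X[2] = -4
X[3] = -4-2i

X = [0, -4+2i, -4, -4-2i]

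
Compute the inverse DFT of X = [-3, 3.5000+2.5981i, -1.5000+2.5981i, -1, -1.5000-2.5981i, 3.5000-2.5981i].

x[n] = (1/6) Σ(k=0 to 5) X[k] · e^(2πikn/6)

Computing each x[n]:
x[0] = 0
x[1] = -1
x[2] = -1
x[3] = -2
x[4] = -1
x[5] = 2

x = [0, -1, -1, -2, -1, 2]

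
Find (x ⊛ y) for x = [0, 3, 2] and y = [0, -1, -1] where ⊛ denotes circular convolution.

(x ⊛ y)[n] = Σ(m=0 to 2) x[m] · y[(n-m) mod 3]

Computing each output sample:
(x ⊛ y)[0] = -5
(x ⊛ y)[1] = -2
(x ⊛ y)[2] = -3

x ⊛ y = [-5, -2, -3]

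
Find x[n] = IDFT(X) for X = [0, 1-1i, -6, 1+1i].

x[n] = (1/4) Σ(k=0 to 3) X[k] · e^(2πikn/4)

Computing each x[n]:
x[0] = -1
x[1] = 2
x[2] = -2
x[3] = 1

x = [-1, 2, -2, 1]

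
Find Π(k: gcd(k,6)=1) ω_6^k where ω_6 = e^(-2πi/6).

The primitive 6th roots of unity are ω_6^k for k coprime to 6: k ∈ {1, 5}
Their product equals the constant term of the cyclotomic polynomial Φ_6(x) up to sign.
For n ≥ 3, the product of all primitive nth roots of unity is 1. (For n=1 it is 1; for n=2 it is -1.)

1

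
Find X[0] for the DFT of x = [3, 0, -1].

X[0] = Σ(n=0 to 2) x[n] · ω_3^0 = Σ x[n]
= (3) + (0) + (-1)

X[0] = 2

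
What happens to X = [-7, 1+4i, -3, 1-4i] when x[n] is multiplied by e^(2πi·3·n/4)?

Modulation property: DFT(ω_4^(-3n)·x[n]) = X[(k-3) mod 4], so circularly shift X by 3 positions.

X[k-3] = [1+4i, -3, 1-4i, -7]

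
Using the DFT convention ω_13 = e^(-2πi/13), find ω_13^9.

ω_13^9 = e^(-2πi·9/13)
= cos(-2π·9/13) + i·sin(-2π·9/13)
= cos(-18π/13) + i·sin(-18π/13)

ω_13^9 = cos(-18π/13) + i·sin(-18π/13) = -0.3546+0.9350i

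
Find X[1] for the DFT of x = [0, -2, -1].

X[1] = Σ(n=0 to 2) x[n] · ω_3^(1n) where ω_3 = e^(-2πi/3)
= (0)·ω_3^0 + (-2)·ω_3^1 + (-1)·ω_3^2

X[1] = 1.5000+0.8660i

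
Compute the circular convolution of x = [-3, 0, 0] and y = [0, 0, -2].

(x ⊛ y)[n] = Σ(m=0 to 2) x[m] · y[(n-m) mod 3]

Computing each output sample:
(x ⊛ y)[0] = 0
(x ⊛ y)[1] = 0
(x ⊛ y)[2] = 6

x ⊛ y = [0, 0, 6]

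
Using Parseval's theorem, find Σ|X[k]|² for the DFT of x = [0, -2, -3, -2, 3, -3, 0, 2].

Parseval: Σ|x[n]|² = (1/N)Σ|X[k]|², so Σ|X[k]|² = N·Σ|x[n]|² = 8·39.0000

Σ|X[k]|² = N·Σ|x[n]|² = 8·39.0000 = 312.0000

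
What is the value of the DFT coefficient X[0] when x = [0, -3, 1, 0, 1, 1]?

X[0] = Σ(n=0 to 5) x[n] · ω_6^0 = Σ x[n]
= (0) + (-3) + (1) + (0) + (1) + (1)

X[0] = 0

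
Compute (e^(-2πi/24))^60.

Since ω_24^24 = 1, powers reduce modulo 24.
60 mod 24 = 12
So ω_24^60 = ω_24^12 = e^(-2πi·12/24)

ω_24^60 = ω_24^12 = -1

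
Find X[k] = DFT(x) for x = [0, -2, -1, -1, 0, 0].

X[k] = Σ(n=0 to 5) x[n] · ω_6^(nk)
where ω_6 = e^(-2πi/6)

Computing each X[k]:
X[0] = -4
X[1] = 0.5000+2.5981i
X[2] = 0.5000+0.8660i
X[3] = 2
X[4] = 0.5000-0.8660i
X[5] = 0.5000-2.5981i

X = [-4, 0.5000+2.5981i, 0.5000+0.8660i, 2, 0.5000-0.8660i, 0.5000-2.5981i]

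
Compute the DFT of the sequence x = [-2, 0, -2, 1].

X[k] = Σ(n=0 to 3) x[n] · ω_4^(nk)
where ω_4 = e^(-2πi/4)

Computing each X[k]:
X[0] = -3
X[1] = 1i
X[2] = -5
X[3] = -1i

X = [-3, 1i, -5, -1i]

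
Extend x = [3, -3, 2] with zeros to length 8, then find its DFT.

Original 3-point DFT: [2, 3.5000+4.3301i, 3.5000-4.3301i]
Zero-padded 8-point DFT provides frequency interpolation.

DFT_8([x, 0, ...]) = [2, 0.8787+0.1213i, 1+3i, 5.1213+4.1213i, 8, 5.1213-4.1213i, 1-3i, 0.8787-0.1213i]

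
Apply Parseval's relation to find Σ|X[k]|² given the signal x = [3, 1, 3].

Parseval: Σ|x[n]|² = (1/N)Σ|X[k]|², so Σ|X[k]|² = N·Σ|x[n]|² = 3·19.0000

Σ|X[k]|² = N·Σ|x[n]|² = 3·19.0000 = 57.0000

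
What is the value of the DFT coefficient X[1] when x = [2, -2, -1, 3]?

X[1] = Σ(n=0 to 3) x[n] · ω_4^(1n) where ω_4 = e^(-2πi/4)
= (2)·ω_4^0 + (-2)·ω_4^1 + (-1)·ω_4^2 + (3)·ω_4^3

X[1] = 3+5i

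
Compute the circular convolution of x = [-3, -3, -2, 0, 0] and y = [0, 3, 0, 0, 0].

(x ⊛ y)[n] = Σ(m=0 to 4) x[m] · y[(n-m) mod 5]

Computing each output sample:
(x ⊛ y)[0] = 0
(x ⊛ y)[1] = -9
(x ⊛ y)[2] = -9
(x ⊛ y)[3] = -6
(x ⊛ y)[4] = 0

x ⊛ y = [0, -9, -9, -6, 0]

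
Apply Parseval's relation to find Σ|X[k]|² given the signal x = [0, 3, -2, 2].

Parseval: Σ|x[n]|² = (1/N)Σ|X[k]|², so Σ|X[k]|² = N·Σ|x[n]|² = 4·17.0000

Σ|X[k]|² = N·Σ|x[n]|² = 4·17.0000 = 68.0000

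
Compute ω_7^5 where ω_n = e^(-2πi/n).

ω_7^5 = e^(-2πi·5/7)
= cos(-2π·5/7) + i·sin(-2π·5/7)
= cos(-10π/7) + i·sin(-10π/7)

ω_7^5 = cos(-10π/7) + i·sin(-10π/7) = -0.2225+0.9749i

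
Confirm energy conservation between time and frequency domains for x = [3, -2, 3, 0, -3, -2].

Time domain:
Σ|x[n]|² = |3|² + |-2|² + |3|² + |0|² + |-3|² + |-2|² = 35.0000

Frequency domain:
(1/6)Σ|X[k]|² = (1/6)(|-1|² + |1.0000-5.1962i|² + |5.0000+5.1962i|² + |7|² + |5.0000-5.1962i|² + |1.0000+5.1962i|²) = (1/6)·210.0000 = 35.0000

Both sides agree, confirming Parseval's theorem.

Σ|x[n]|² = (1/N)Σ|X[k]|² = 35.0000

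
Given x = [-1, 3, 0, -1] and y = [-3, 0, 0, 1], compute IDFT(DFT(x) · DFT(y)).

(x ⊛ y)[n] = Σ(m=0 to 3) x[m] · y[(n-m) mod 4]

Computing each output sample:
(x ⊛ y)[0] = 6
(x ⊛ y)[1] = -9
(x ⊛ y)[2] = -1
(x ⊛ y)[3] = 2

x ⊛ y = [6, -9, -1, 2]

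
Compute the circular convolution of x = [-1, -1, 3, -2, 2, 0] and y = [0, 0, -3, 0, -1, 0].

(x ⊛ y)[n] = Σ(m=0 to 5) x[m] · y[(n-m) mod 6]

Computing each output sample:
(x ⊛ y)[0] = -9
(x ⊛ y)[1] = 2
(x ⊛ y)[2] = 1
(x ⊛ y)[3] = 3
(x ⊛ y)[4] = -8
(x ⊛ y)[5] = 7

x ⊛ y = [-9, 2, 1, 3, -8, 7]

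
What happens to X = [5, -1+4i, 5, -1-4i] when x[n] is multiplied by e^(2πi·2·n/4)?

Modulation property: DFT(ω_4^(-2n)·x[n]) = X[(k-2) mod 4], so circularly shift X by 2 positions.

X[k-2] = [5, -1-4i, 5, -1+4i]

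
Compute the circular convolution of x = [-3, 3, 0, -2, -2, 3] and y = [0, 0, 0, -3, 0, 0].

(x ⊛ y)[n] = Σ(m=0 to 5) x[m] · y[(n-m) mod 6]

Computing each output sample:
(x ⊛ y)[0] = 6
(x ⊛ y)[1] = 6
(x ⊛ y)[2] = -9
(x ⊛ y)[3] = 9
(x ⊛ y)[4] = -9
(x ⊛ y)[5] = 0

x ⊛ y = [6, 6, -9, 9, -9, 0]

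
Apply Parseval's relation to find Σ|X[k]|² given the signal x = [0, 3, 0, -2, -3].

Parseval: Σ|x[n]|² = (1/N)Σ|X[k]|², so Σ|X[k]|² = N·Σ|x[n]|² = 5·22.0000

Σ|X[k]|² = N·Σ|x[n]|² = 5·22.0000 = 110.0000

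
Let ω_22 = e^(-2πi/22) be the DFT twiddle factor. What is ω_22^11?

ω_22^11 = e^(-2πi·11/22)
= cos(-2π·11/22) + i·sin(-2π·11/22)
= cos(-22π/22) + i·sin(-22π/22)

ω_22^11 = cos(-22π/22) + i·sin(-22π/22) = -1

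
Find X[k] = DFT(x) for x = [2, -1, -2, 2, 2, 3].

X[k] = Σ(n=0 to 5) x[n] · ω_6^(nk)
where ω_6 = e^(-2πi/6)

Computing each X[k]:
X[0] = 6
X[1] = 1.0000+6.9282i
X[2] = 3
X[3] = -2
X[4] = 3
X[5] = 1.0000-6.9282i

X = [6, 1.0000+6.9282i, 3, -2, 3, 1.0000-6.9282i]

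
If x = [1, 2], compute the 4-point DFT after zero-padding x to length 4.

Original 2-point DFT: [3, -1]
Zero-padded 4-point DFT provides frequency interpolation.

DFT_4([x, 0, ...]) = [3, 1-2i, -1, 1+2i]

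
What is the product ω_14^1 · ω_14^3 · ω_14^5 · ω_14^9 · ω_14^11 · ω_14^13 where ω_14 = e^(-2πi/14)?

The primitive 14th roots of unity are ω_14^k for k coprime to 14: k ∈ {1, 3, 5, 9, 11, 13}
Their product equals the constant term of the cyclotomic polynomial Φ_14(x) up to sign.
For n ≥ 3, the product of all primitive nth roots of unity is 1. (For n=1 it is 1; for n=2 it is -1.)

1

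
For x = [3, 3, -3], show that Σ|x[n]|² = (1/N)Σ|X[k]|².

Time domain:
Σ|x[n]|² = |3|² + |3|² + |-3|² = 27.0000

Frequency domain:
(1/3)Σ|X[k]|² = (1/3)(|3|² + |3.0000-5.1962i|² + |3.0000+5.1962i|²) = (1/3)·81.0000 = 27.0000

Both sides agree, confirming Parseval's theorem.

Σ|x[n]|² = (1/N)Σ|X[k]|² = 27.0000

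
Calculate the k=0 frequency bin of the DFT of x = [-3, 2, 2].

X[0] = Σ(n=0 to 2) x[n] · ω_3^0 = Σ x[n]
= (-3) + (2) + (2)

X[0] = 1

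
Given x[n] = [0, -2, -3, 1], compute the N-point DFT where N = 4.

X[k] = Σ(n=0 to 3) x[n] · ω_4^(nk)
where ω_4 = e^(-2πi/4)

Computing each X[k]:
X[0] = -4
X[1] = 3+3i
X[2] = -2
X[3] = 3-3i

X = [-4, 3+3i, -2, 3-3i]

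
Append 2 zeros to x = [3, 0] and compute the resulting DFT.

Original 2-point DFT: [3, 3]
Zero-padded 4-point DFT provides frequency interpolation.

DFT_4([x, 0, ...]) = [3, 3, 3, 3]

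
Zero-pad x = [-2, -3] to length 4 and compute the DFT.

Original 2-point DFT: [-5, 1]
Zero-padded 4-point DFT provides frequency interpolation.

DFT_4([x, 0, ...]) = [-5, -2+3i, 1, -2-3i]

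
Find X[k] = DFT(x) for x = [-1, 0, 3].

X[k] = Σ(n=0 to 2) x[n] · ω_3^(nk)
where ω_3 = e^(-2πi/3)

Computing each X[k]:
X[0] = 2
X[1] = -2.5000+2.5981i
X[2] = -2.5000-2.5981i

X = [2, -2.5000+2.5981i, -2.5000-2.5981i]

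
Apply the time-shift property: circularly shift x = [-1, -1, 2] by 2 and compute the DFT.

Time shift by 2: X_shifted[k] = ω_3^(2k) · X[k]
Shifted x = [-1, 2, -1]

DFT(x[n-2]) = [0, -1.5000-2.5981i, -1.5000+2.5981i]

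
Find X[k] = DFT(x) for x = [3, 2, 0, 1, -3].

X[k] = Σ(n=0 to 4) x[n] · ω_5^(nk)
where ω_5 = e^(-2πi/5)

Computing each X[k]:
X[0] = 3
X[1] = 1.8820-4.1675i
X[2] = 4.1180-3.8900i
X[3] = 4.1180+3.8900i
X[4] = 1.8820+4.1675i

X = [3, 1.8820-4.1675i, 4.1180-3.8900i, 4.1180+3.8900i, 1.8820+4.1675i]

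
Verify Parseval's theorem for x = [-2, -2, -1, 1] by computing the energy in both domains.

Time domain:
Σ|x[n]|² = |-2|² + |-2|² + |-1|² + |1|² = 10.0000

Frequency domain:
(1/4)Σ|X[k]|² = (1/4)(|-4|² + |-1+3i|² + |-2|² + |-1-3i|²) = (1/4)·40.0000 = 10.0000

Both sides agree, confirming Parseval's theorem.

Σ|x[n]|² = (1/N)Σ|X[k]|² = 10.0000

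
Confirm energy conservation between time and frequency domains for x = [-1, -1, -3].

Time domain:
Σ|x[n]|² = |-1|² + |-1|² + |-3|² = 11.0000

Frequency domain:
(1/3)Σ|X[k]|² = (1/3)(|-5|² + |1.0000-1.7321i|² + |1.0000+1.7321i|²) = (1/3)·33.0000 = 11.0000

Both sides agree, confirming Parseval's theorem.

Σ|x[n]|² = (1/N)Σ|X[k]|² = 11.0000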